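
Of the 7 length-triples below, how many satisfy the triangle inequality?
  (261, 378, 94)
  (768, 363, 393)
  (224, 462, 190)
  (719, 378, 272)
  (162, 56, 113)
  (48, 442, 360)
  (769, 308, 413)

(94,261,378): 94+261 ≤ 378 → not valid
(363,393,768): 363+393 ≤ 768 → not valid
(190,224,462): 190+224 ≤ 462 → not valid
(272,378,719): 272+378 ≤ 719 → not valid
(56,113,162): 56+113 > 162 → valid
(48,360,442): 48+360 ≤ 442 → not valid
(308,413,769): 308+413 ≤ 769 → not valid
1 of the 7 triples forms a triangle.

1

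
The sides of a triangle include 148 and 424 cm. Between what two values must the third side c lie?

By the triangle inequality, c must be less than 148 + 424 = 572 and greater than |148 − 424| = 276.

276 < c < 572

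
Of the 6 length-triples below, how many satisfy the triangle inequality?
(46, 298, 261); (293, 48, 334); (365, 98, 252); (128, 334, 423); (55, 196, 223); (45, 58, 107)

4

(46,261,298): 46+261 > 298 → valid
(48,293,334): 48+293 > 334 → valid
(98,252,365): 98+252 ≤ 365 → not valid
(128,334,423): 128+334 > 423 → valid
(55,196,223): 55+196 > 223 → valid
(45,58,107): 45+58 ≤ 107 → not valid
4 of the 6 triples form a triangle.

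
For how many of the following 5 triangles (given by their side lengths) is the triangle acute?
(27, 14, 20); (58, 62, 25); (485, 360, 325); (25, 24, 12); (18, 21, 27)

(27,14,20): 14²+20² = 596 < 729 = 27² → obtuse
(58,62,25): 25²+58² = 3989 > 3844 = 62² → acute
(485,360,325): 325²+360² = 235225 = 485² → right
(25,24,12): 12²+24² = 720 > 625 = 25² → acute
(18,21,27): 18²+21² = 765 > 729 = 27² → acute
3 of the 5 are acute.

3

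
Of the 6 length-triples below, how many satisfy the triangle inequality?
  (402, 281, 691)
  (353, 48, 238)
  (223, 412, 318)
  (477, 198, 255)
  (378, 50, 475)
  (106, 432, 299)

1

(281,402,691): 281+402 ≤ 691 → not valid
(48,238,353): 48+238 ≤ 353 → not valid
(223,318,412): 223+318 > 412 → valid
(198,255,477): 198+255 ≤ 477 → not valid
(50,378,475): 50+378 ≤ 475 → not valid
(106,299,432): 106+299 ≤ 432 → not valid
1 of the 6 triples forms a triangle.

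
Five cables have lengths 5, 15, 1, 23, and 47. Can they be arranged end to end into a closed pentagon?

For a pentagon, each side must be shorter than the sum of the others.
Here the longest side is 47, but the remaining 4 sides sum to only 44.

No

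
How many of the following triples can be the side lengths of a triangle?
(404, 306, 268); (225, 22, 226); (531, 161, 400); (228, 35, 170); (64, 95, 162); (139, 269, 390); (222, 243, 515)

(268,306,404): 268+306 > 404 → valid
(22,225,226): 22+225 > 226 → valid
(161,400,531): 161+400 > 531 → valid
(35,170,228): 35+170 ≤ 228 → not valid
(64,95,162): 64+95 ≤ 162 → not valid
(139,269,390): 139+269 > 390 → valid
(222,243,515): 222+243 ≤ 515 → not valid
4 of the 7 triples form a triangle.

4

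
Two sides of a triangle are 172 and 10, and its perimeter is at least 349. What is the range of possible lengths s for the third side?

Triangle inequality alone gives 162 < s < 182.
The perimeter condition gives s ≥ 349 − 172 − 10 = 167.
Intersecting the two: 167 ≤ s < 182.

167 ≤ s < 182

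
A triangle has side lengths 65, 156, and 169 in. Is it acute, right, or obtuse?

Compare the square of the longest side to the sum of squares of the other two: 65² + 156² = 28561 = 169².

right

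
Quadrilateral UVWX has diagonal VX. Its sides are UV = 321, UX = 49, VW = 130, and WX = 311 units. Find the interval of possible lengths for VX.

From triangle UVX: |321 − 49| < VX < 321 + 49, i.e. 272 < VX < 370.
From triangle WVX: 181 < VX < 441.
Both must hold, so VX lies in the intersection.

272 < VX < 370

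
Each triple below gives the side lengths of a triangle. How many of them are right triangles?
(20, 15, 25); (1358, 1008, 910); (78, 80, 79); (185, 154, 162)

2

(20,15,25): 15²+20² = 625 = 25² → right
(1358,1008,910): 910²+1008² = 1844164 = 1358² → right
(78,80,79): 78²+79² = 12325 > 6400 = 80² → acute
(185,154,162): 154²+162² = 49960 > 34225 = 185² → acute
2 of the 4 are right.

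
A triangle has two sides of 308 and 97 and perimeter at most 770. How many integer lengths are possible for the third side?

Triangle inequality: 211 < x < 405. Perimeter ≤ 770 gives x ≤ 770 − 308 − 97 = 365.
So 211 < x ≤ 365; integers 212 through 365: 154 values.

154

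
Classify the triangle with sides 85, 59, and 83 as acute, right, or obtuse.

Compare the square of the longest side to the sum of squares of the other two: 59² + 83² = 10370 > 7225 = 85².

acute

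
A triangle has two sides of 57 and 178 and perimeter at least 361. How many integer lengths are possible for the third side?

109

Triangle inequality: 121 < x < 235. Perimeter ≥ 361 gives x ≥ 361 − 57 − 178 = 126.
So 126 ≤ x < 235; integers 126 through 234: 109 values.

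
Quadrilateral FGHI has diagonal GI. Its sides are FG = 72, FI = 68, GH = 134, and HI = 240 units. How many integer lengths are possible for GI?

33

From triangle FGI: 4 < GI < 140.
From triangle HGI: 106 < GI < 374.
Intersection: 106 < GI < 140, so integers 107 through 139: 33 values.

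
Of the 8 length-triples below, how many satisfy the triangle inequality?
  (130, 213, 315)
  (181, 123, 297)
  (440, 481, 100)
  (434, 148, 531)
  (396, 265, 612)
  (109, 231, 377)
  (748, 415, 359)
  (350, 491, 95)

6

(130,213,315): 130+213 > 315 → valid
(123,181,297): 123+181 > 297 → valid
(100,440,481): 100+440 > 481 → valid
(148,434,531): 148+434 > 531 → valid
(265,396,612): 265+396 > 612 → valid
(109,231,377): 109+231 ≤ 377 → not valid
(359,415,748): 359+415 > 748 → valid
(95,350,491): 95+350 ≤ 491 → not valid
6 of the 8 triples form a triangle.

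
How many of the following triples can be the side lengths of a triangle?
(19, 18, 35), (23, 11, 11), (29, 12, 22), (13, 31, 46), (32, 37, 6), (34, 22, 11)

(18,19,35): 18+19 > 35 → valid
(11,11,23): 11+11 ≤ 23 → not valid
(12,22,29): 12+22 > 29 → valid
(13,31,46): 13+31 ≤ 46 → not valid
(6,32,37): 6+32 > 37 → valid
(11,22,34): 11+22 ≤ 34 → not valid
3 of the 6 triples form a triangle.

3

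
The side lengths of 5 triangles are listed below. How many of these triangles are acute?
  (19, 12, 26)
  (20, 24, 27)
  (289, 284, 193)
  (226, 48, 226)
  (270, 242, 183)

(19,12,26): 12²+19² = 505 < 676 = 26² → obtuse
(20,24,27): 20²+24² = 976 > 729 = 27² → acute
(289,284,193): 193²+284² = 117905 > 83521 = 289² → acute
(226,48,226): 48²+226² = 53380 > 51076 = 226² → acute
(270,242,183): 183²+242² = 92053 > 72900 = 270² → acute
4 of the 5 are acute.

4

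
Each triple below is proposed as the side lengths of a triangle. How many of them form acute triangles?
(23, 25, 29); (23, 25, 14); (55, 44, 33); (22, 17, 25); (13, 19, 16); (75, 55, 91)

(23,25,29): 23²+25² = 1154 > 841 = 29² → acute
(23,25,14): 14²+23² = 725 > 625 = 25² → acute
(55,44,33): 33²+44² = 3025 = 55² → right
(22,17,25): 17²+22² = 773 > 625 = 25² → acute
(13,19,16): 13²+16² = 425 > 361 = 19² → acute
(75,55,91): 55²+75² = 8650 > 8281 = 91² → acute
5 of the 6 are acute.

5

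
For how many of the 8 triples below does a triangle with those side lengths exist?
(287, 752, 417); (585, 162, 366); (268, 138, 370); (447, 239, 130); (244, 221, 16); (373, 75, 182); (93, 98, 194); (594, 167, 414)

(287,417,752): 287+417 ≤ 752 → not valid
(162,366,585): 162+366 ≤ 585 → not valid
(138,268,370): 138+268 > 370 → valid
(130,239,447): 130+239 ≤ 447 → not valid
(16,221,244): 16+221 ≤ 244 → not valid
(75,182,373): 75+182 ≤ 373 → not valid
(93,98,194): 93+98 ≤ 194 → not valid
(167,414,594): 167+414 ≤ 594 → not valid
1 of the 8 triples forms a triangle.

1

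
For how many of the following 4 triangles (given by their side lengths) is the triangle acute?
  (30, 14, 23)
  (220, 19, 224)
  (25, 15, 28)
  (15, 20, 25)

1

(30,14,23): 14²+23² = 725 < 900 = 30² → obtuse
(220,19,224): 19²+220² = 48761 < 50176 = 224² → obtuse
(25,15,28): 15²+25² = 850 > 784 = 28² → acute
(15,20,25): 15²+20² = 625 = 25² → right
1 of the 4 is acute.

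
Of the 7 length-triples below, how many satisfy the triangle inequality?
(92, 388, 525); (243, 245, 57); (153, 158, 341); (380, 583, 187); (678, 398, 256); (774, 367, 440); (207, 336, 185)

3

(92,388,525): 92+388 ≤ 525 → not valid
(57,243,245): 57+243 > 245 → valid
(153,158,341): 153+158 ≤ 341 → not valid
(187,380,583): 187+380 ≤ 583 → not valid
(256,398,678): 256+398 ≤ 678 → not valid
(367,440,774): 367+440 > 774 → valid
(185,207,336): 185+207 > 336 → valid
3 of the 7 triples form a triangle.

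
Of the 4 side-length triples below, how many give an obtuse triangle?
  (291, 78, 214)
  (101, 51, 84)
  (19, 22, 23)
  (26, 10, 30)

3

(291,78,214): 78²+214² = 51880 < 84681 = 291² → obtuse
(101,51,84): 51²+84² = 9657 < 10201 = 101² → obtuse
(19,22,23): 19²+22² = 845 > 529 = 23² → acute
(26,10,30): 10²+26² = 776 < 900 = 30² → obtuse
3 of the 4 are obtuse.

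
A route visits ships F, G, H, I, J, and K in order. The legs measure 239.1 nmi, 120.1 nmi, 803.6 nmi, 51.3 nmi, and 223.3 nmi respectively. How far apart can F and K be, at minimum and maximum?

The maximum is all hops collinear in one direction: 239.1 + 120.1 + 803.6 + 51.3 + 223.3 = 1437.4.
The longest hop is 803.6; the others sum to 633.8. Folding the others back against it leaves at least 803.6 − 633.8 = 169.8.

169.8 ≤ FK ≤ 1437.4 nmi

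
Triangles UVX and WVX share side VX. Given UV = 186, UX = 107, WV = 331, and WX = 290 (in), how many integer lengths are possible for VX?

213

From triangle UVX: 79 < VX < 293.
From triangle WVX: 41 < VX < 621.
Intersection: 79 < VX < 293, so integers 80 through 292: 213 values.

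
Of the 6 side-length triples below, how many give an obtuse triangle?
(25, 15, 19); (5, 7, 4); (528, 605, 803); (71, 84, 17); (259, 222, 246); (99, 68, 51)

(25,15,19): 15²+19² = 586 < 625 = 25² → obtuse
(5,7,4): 4²+5² = 41 < 49 = 7² → obtuse
(528,605,803): 528²+605² = 644809 = 803² → right
(71,84,17): 17²+71² = 5330 < 7056 = 84² → obtuse
(259,222,246): 222²+246² = 109800 > 67081 = 259² → acute
(99,68,51): 51²+68² = 7225 < 9801 = 99² → obtuse
4 of the 6 are obtuse.

4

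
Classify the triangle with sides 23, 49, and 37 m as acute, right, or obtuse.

Compare the square of the longest side to the sum of squares of the other two: 23² + 37² = 1898 < 2401 = 49².

obtuse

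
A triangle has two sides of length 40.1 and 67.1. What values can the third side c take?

By the triangle inequality, c must be less than 40.1 + 67.1 = 107.2 and greater than |40.1 − 67.1| = 27.0.

27.0 < c < 107.2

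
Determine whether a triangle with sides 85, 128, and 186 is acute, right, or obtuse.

obtuse

Compare the square of the longest side to the sum of squares of the other two: 85² + 128² = 23609 < 34596 = 186².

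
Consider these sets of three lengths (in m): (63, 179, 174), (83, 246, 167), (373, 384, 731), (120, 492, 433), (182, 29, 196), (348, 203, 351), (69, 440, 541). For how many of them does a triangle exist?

6

(63,174,179): 63+174 > 179 → valid
(83,167,246): 83+167 > 246 → valid
(373,384,731): 373+384 > 731 → valid
(120,433,492): 120+433 > 492 → valid
(29,182,196): 29+182 > 196 → valid
(203,348,351): 203+348 > 351 → valid
(69,440,541): 69+440 ≤ 541 → not valid
6 of the 7 triples form a triangle.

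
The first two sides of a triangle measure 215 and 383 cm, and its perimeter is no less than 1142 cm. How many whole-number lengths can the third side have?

Triangle inequality: 168 < x < 598. Perimeter ≥ 1142 gives x ≥ 1142 − 215 − 383 = 544.
So 544 ≤ x < 598; integers 544 through 597: 54 values.

54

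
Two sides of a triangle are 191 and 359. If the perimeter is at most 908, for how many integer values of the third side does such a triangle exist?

Triangle inequality: 168 < x < 550. Perimeter ≤ 908 gives x ≤ 908 − 191 − 359 = 358.
So 168 < x ≤ 358; integers 169 through 358: 190 values.

190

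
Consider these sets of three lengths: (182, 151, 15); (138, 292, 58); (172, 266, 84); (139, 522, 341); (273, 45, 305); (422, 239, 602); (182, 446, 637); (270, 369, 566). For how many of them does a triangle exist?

(15,151,182): 15+151 ≤ 182 → not valid
(58,138,292): 58+138 ≤ 292 → not valid
(84,172,266): 84+172 ≤ 266 → not valid
(139,341,522): 139+341 ≤ 522 → not valid
(45,273,305): 45+273 > 305 → valid
(239,422,602): 239+422 > 602 → valid
(182,446,637): 182+446 ≤ 637 → not valid
(270,369,566): 270+369 > 566 → valid
3 of the 8 triples form a triangle.

3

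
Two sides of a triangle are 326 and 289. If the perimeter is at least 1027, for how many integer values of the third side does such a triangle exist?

203

Triangle inequality: 37 < x < 615. Perimeter ≥ 1027 gives x ≥ 1027 − 326 − 289 = 412.
So 412 ≤ x < 615; integers 412 through 614: 203 values.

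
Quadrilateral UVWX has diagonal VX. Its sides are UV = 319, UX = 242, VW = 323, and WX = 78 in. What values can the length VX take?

245 < VX < 401

From triangle UVX: |319 − 242| < VX < 319 + 242, i.e. 77 < VX < 561.
From triangle WVX: 245 < VX < 401.
Both must hold, so VX lies in the intersection.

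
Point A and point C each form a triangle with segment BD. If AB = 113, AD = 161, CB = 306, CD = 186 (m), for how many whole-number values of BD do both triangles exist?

153

From triangle ABD: 48 < BD < 274.
From triangle CBD: 120 < BD < 492.
Intersection: 120 < BD < 274, so integers 121 through 273: 153 values.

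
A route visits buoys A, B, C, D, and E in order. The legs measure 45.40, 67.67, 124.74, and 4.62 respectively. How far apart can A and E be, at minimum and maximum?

The maximum is all hops collinear in one direction: 45.40 + 67.67 + 124.74 + 4.62 = 242.43.
The longest hop is 124.74; the others sum to 117.69. Folding the others back against it leaves at least 124.74 − 117.69 = 7.05.

7.05 ≤ AE ≤ 242.43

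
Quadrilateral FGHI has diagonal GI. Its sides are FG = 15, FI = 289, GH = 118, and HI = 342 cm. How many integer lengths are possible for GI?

29

From triangle FGI: 274 < GI < 304.
From triangle HGI: 224 < GI < 460.
Intersection: 274 < GI < 304, so integers 275 through 303: 29 values.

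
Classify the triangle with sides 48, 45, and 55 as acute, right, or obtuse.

Compare the square of the longest side to the sum of squares of the other two: 45² + 48² = 4329 > 3025 = 55².

acute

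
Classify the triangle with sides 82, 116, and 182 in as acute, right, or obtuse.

obtuse

Compare the square of the longest side to the sum of squares of the other two: 82² + 116² = 20180 < 33124 = 182².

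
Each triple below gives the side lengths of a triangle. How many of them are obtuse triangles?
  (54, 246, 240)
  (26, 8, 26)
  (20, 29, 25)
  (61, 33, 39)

1

(54,246,240): 54²+240² = 60516 = 246² → right
(26,8,26): 8²+26² = 740 > 676 = 26² → acute
(20,29,25): 20²+25² = 1025 > 841 = 29² → acute
(61,33,39): 33²+39² = 2610 < 3721 = 61² → obtuse
1 of the 4 is obtuse.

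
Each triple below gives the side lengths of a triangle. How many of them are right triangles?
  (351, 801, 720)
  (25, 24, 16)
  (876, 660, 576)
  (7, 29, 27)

2

(351,801,720): 351²+720² = 641601 = 801² → right
(25,24,16): 16²+24² = 832 > 625 = 25² → acute
(876,660,576): 576²+660² = 767376 = 876² → right
(7,29,27): 7²+27² = 778 < 841 = 29² → obtuse
2 of the 4 are right.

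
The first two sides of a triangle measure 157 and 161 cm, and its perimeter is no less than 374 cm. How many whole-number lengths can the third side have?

262

Triangle inequality: 4 < x < 318. Perimeter ≥ 374 gives x ≥ 374 − 157 − 161 = 56.
So 56 ≤ x < 318; integers 56 through 317: 262 values.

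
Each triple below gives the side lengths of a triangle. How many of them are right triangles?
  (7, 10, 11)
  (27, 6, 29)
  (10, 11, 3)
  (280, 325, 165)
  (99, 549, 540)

2

(7,10,11): 7²+10² = 149 > 121 = 11² → acute
(27,6,29): 6²+27² = 765 < 841 = 29² → obtuse
(10,11,3): 3²+10² = 109 < 121 = 11² → obtuse
(280,325,165): 165²+280² = 105625 = 325² → right
(99,549,540): 99²+540² = 301401 = 549² → right
2 of the 5 are right.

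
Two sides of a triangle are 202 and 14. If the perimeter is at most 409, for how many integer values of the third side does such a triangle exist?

5

Triangle inequality: 188 < x < 216. Perimeter ≤ 409 gives x ≤ 409 − 202 − 14 = 193.
So 188 < x ≤ 193; integers 189 through 193: 5 values.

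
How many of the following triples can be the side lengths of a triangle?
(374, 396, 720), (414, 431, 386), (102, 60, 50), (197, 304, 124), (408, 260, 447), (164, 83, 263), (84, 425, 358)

6

(374,396,720): 374+396 > 720 → valid
(386,414,431): 386+414 > 431 → valid
(50,60,102): 50+60 > 102 → valid
(124,197,304): 124+197 > 304 → valid
(260,408,447): 260+408 > 447 → valid
(83,164,263): 83+164 ≤ 263 → not valid
(84,358,425): 84+358 > 425 → valid
6 of the 7 triples form a triangle.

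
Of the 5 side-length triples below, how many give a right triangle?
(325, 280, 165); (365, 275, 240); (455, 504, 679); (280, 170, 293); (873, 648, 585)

(325,280,165): 165²+280² = 105625 = 325² → right
(365,275,240): 240²+275² = 133225 = 365² → right
(455,504,679): 455²+504² = 461041 = 679² → right
(280,170,293): 170²+280² = 107300 > 85849 = 293² → acute
(873,648,585): 585²+648² = 762129 = 873² → right
4 of the 5 are right.

4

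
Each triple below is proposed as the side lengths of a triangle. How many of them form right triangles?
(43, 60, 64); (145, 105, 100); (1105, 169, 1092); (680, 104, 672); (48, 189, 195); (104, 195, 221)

5

(43,60,64): 43²+60² = 5449 > 4096 = 64² → acute
(145,105,100): 100²+105² = 21025 = 145² → right
(1105,169,1092): 169²+1092² = 1221025 = 1105² → right
(680,104,672): 104²+672² = 462400 = 680² → right
(48,189,195): 48²+189² = 38025 = 195² → right
(104,195,221): 104²+195² = 48841 = 221² → right
5 of the 6 are right.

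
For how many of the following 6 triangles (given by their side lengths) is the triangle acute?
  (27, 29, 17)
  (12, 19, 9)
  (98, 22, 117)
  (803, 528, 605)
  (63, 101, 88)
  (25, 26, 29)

3

(27,29,17): 17²+27² = 1018 > 841 = 29² → acute
(12,19,9): 9²+12² = 225 < 361 = 19² → obtuse
(98,22,117): 22²+98² = 10088 < 13689 = 117² → obtuse
(803,528,605): 528²+605² = 644809 = 803² → right
(63,101,88): 63²+88² = 11713 > 10201 = 101² → acute
(25,26,29): 25²+26² = 1301 > 841 = 29² → acute
3 of the 6 are acute.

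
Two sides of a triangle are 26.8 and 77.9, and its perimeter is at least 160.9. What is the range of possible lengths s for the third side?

Triangle inequality alone gives 51.1 < s < 104.7.
The perimeter condition gives s ≥ 160.9 − 26.8 − 77.9 = 56.2.
Intersecting the two: 56.2 ≤ s < 104.7.

56.2 ≤ s < 104.7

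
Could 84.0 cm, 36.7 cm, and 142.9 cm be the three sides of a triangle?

No

The longest side is 142.9, but the other two sum to only 120.7.
120.7 < 142.9, so the triangle inequality fails.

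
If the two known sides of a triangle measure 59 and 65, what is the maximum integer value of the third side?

The third side must be strictly less than 59 + 65 = 124.
The largest integer below 124 is 123.

123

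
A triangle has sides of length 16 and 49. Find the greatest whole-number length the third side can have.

64

The third side must be strictly less than 16 + 49 = 65.
The largest integer below 65 is 64.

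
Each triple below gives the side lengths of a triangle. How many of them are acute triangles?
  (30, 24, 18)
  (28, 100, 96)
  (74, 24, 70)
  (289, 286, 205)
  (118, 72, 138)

2

(30,24,18): 18²+24² = 900 = 30² → right
(28,100,96): 28²+96² = 10000 = 100² → right
(74,24,70): 24²+70² = 5476 = 74² → right
(289,286,205): 205²+286² = 123821 > 83521 = 289² → acute
(118,72,138): 72²+118² = 19108 > 19044 = 138² → acute
2 of the 5 are acute.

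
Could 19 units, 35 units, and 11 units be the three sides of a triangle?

No

The longest side is 35, but the other two sum to only 30.
30 < 35, so the triangle inequality fails.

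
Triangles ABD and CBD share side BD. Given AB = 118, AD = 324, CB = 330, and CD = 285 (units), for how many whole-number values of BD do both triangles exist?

From triangle ABD: 206 < BD < 442.
From triangle CBD: 45 < BD < 615.
Intersection: 206 < BD < 442, so integers 207 through 441: 235 values.

235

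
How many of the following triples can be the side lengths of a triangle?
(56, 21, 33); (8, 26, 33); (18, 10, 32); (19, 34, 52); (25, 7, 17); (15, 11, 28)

2

(21,33,56): 21+33 ≤ 56 → not valid
(8,26,33): 8+26 > 33 → valid
(10,18,32): 10+18 ≤ 32 → not valid
(19,34,52): 19+34 > 52 → valid
(7,17,25): 7+17 ≤ 25 → not valid
(11,15,28): 11+15 ≤ 28 → not valid
2 of the 6 triples form a triangle.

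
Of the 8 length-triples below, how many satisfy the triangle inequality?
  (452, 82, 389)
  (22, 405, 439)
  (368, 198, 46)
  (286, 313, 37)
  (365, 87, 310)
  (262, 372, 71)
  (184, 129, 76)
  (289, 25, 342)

(82,389,452): 82+389 > 452 → valid
(22,405,439): 22+405 ≤ 439 → not valid
(46,198,368): 46+198 ≤ 368 → not valid
(37,286,313): 37+286 > 313 → valid
(87,310,365): 87+310 > 365 → valid
(71,262,372): 71+262 ≤ 372 → not valid
(76,129,184): 76+129 > 184 → valid
(25,289,342): 25+289 ≤ 342 → not valid
4 of the 8 triples form a triangle.

4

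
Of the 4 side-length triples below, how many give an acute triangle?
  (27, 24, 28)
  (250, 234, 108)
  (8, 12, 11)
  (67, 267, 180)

3

(27,24,28): 24²+27² = 1305 > 784 = 28² → acute
(250,234,108): 108²+234² = 66420 > 62500 = 250² → acute
(8,12,11): 8²+11² = 185 > 144 = 12² → acute
(67,267,180): 67+180 ≤ 267, not a triangle
3 of the 4 are acute.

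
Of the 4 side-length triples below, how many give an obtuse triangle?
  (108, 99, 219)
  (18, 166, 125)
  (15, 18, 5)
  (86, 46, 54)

(108,99,219): 99+108 ≤ 219, not a triangle
(18,166,125): 18+125 ≤ 166, not a triangle
(15,18,5): 5²+15² = 250 < 324 = 18² → obtuse
(86,46,54): 46²+54² = 5032 < 7396 = 86² → obtuse
2 of the 4 are obtuse.

2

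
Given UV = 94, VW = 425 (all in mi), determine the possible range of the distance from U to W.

331 ≤ UW ≤ 519 mi

By the triangle inequality, |94 − 425| ≤ UW ≤ 94 + 425.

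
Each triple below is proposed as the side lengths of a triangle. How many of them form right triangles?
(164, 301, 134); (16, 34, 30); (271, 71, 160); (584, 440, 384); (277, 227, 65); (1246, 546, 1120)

3

(164,301,134): 134+164 ≤ 301, not a triangle
(16,34,30): 16²+30² = 1156 = 34² → right
(271,71,160): 71+160 ≤ 271, not a triangle
(584,440,384): 384²+440² = 341056 = 584² → right
(277,227,65): 65²+227² = 55754 < 76729 = 277² → obtuse
(1246,546,1120): 546²+1120² = 1552516 = 1246² → right
3 of the 6 are right.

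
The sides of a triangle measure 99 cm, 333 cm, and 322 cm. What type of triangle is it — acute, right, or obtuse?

Compare the square of the longest side to the sum of squares of the other two: 99² + 322² = 113485 > 110889 = 333².

acute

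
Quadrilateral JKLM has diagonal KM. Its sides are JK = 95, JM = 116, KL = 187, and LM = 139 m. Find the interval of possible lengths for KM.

48 < KM < 211

From triangle JKM: |95 − 116| < KM < 95 + 116, i.e. 21 < KM < 211.
From triangle LKM: 48 < KM < 326.
Both must hold, so KM lies in the intersection.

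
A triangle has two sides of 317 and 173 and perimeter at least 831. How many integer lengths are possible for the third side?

149

Triangle inequality: 144 < x < 490. Perimeter ≥ 831 gives x ≥ 831 − 317 − 173 = 341.
So 341 ≤ x < 490; integers 341 through 489: 149 values.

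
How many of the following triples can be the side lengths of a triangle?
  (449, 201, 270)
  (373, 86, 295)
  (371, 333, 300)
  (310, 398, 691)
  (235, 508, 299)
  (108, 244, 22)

5

(201,270,449): 201+270 > 449 → valid
(86,295,373): 86+295 > 373 → valid
(300,333,371): 300+333 > 371 → valid
(310,398,691): 310+398 > 691 → valid
(235,299,508): 235+299 > 508 → valid
(22,108,244): 22+108 ≤ 244 → not valid
5 of the 6 triples form a triangle.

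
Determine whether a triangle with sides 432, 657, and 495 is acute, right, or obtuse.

right

Compare the square of the longest side to the sum of squares of the other two: 432² + 495² = 431649 = 657².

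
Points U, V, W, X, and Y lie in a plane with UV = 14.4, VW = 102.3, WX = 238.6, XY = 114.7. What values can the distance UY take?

The maximum is all hops collinear in one direction: 14.4 + 102.3 + 238.6 + 114.7 = 470.0.
The longest hop is 238.6; the others sum to 231.4. Folding the others back against it leaves at least 238.6 − 231.4 = 7.2.

7.2 ≤ UY ≤ 470.0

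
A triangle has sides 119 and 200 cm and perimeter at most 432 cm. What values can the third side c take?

Triangle inequality alone gives 81 < c < 319.
The perimeter condition gives c ≤ 432 − 119 − 200 = 113.
Intersecting the two: 81 < c ≤ 113.

81 < c ≤ 113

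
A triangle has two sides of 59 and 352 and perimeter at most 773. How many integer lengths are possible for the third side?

Triangle inequality: 293 < x < 411. Perimeter ≤ 773 gives x ≤ 773 − 59 − 352 = 362.
So 293 < x ≤ 362; integers 294 through 362: 69 values.

69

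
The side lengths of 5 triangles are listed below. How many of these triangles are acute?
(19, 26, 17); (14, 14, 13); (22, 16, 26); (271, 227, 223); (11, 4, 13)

3

(19,26,17): 17²+19² = 650 < 676 = 26² → obtuse
(14,14,13): 13²+14² = 365 > 196 = 14² → acute
(22,16,26): 16²+22² = 740 > 676 = 26² → acute
(271,227,223): 223²+227² = 101258 > 73441 = 271² → acute
(11,4,13): 4²+11² = 137 < 169 = 13² → obtuse
3 of the 5 are acute.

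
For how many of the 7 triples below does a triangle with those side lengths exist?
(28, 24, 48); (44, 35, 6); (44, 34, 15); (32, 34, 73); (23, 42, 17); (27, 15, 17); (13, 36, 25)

4

(24,28,48): 24+28 > 48 → valid
(6,35,44): 6+35 ≤ 44 → not valid
(15,34,44): 15+34 > 44 → valid
(32,34,73): 32+34 ≤ 73 → not valid
(17,23,42): 17+23 ≤ 42 → not valid
(15,17,27): 15+17 > 27 → valid
(13,25,36): 13+25 > 36 → valid
4 of the 7 triples form a triangle.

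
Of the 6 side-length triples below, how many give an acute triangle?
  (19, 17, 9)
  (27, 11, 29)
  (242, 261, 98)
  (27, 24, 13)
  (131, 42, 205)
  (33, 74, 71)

5

(19,17,9): 9²+17² = 370 > 361 = 19² → acute
(27,11,29): 11²+27² = 850 > 841 = 29² → acute
(242,261,98): 98²+242² = 68168 > 68121 = 261² → acute
(27,24,13): 13²+24² = 745 > 729 = 27² → acute
(131,42,205): 42+131 ≤ 205, not a triangle
(33,74,71): 33²+71² = 6130 > 5476 = 74² → acute
5 of the 6 are acute.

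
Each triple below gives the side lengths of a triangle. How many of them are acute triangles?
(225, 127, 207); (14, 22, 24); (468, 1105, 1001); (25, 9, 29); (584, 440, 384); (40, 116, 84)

(225,127,207): 127²+207² = 58978 > 50625 = 225² → acute
(14,22,24): 14²+22² = 680 > 576 = 24² → acute
(468,1105,1001): 468²+1001² = 1221025 = 1105² → right
(25,9,29): 9²+25² = 706 < 841 = 29² → obtuse
(584,440,384): 384²+440² = 341056 = 584² → right
(40,116,84): 40²+84² = 8656 < 13456 = 116² → obtuse
2 of the 6 are acute.

2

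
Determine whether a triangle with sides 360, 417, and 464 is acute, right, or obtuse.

acute

Compare the square of the longest side to the sum of squares of the other two: 360² + 417² = 303489 > 215296 = 464².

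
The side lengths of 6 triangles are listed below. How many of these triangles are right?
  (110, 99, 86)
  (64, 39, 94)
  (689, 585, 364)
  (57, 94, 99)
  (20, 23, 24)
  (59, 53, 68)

1

(110,99,86): 86²+99² = 17197 > 12100 = 110² → acute
(64,39,94): 39²+64² = 5617 < 8836 = 94² → obtuse
(689,585,364): 364²+585² = 474721 = 689² → right
(57,94,99): 57²+94² = 12085 > 9801 = 99² → acute
(20,23,24): 20²+23² = 929 > 576 = 24² → acute
(59,53,68): 53²+59² = 6290 > 4624 = 68² → acute
1 of the 6 is right.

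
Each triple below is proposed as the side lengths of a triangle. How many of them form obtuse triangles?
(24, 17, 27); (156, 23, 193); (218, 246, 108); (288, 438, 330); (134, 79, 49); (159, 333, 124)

1

(24,17,27): 17²+24² = 865 > 729 = 27² → acute
(156,23,193): 23+156 ≤ 193, not a triangle
(218,246,108): 108²+218² = 59188 < 60516 = 246² → obtuse
(288,438,330): 288²+330² = 191844 = 438² → right
(134,79,49): 49+79 ≤ 134, not a triangle
(159,333,124): 124+159 ≤ 333, not a triangle
1 of the 6 is obtuse.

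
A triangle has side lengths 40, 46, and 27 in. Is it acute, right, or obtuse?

acute

Compare the square of the longest side to the sum of squares of the other two: 27² + 40² = 2329 > 2116 = 46².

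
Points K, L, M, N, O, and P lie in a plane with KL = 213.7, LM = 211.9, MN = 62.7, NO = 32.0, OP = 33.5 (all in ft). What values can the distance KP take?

0 ≤ KP ≤ 553.8 ft

The maximum is all hops collinear in one direction: 213.7 + 211.9 + 62.7 + 32.0 + 33.5 = 553.8.
The longest hop is 213.7; the others sum to 340.1. Since 213.7 ≤ 340.1, the path can fold back on itself completely, so the minimum distance is 0.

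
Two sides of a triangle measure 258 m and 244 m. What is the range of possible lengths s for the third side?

By the triangle inequality, s must be less than 258 + 244 = 502 and greater than |258 − 244| = 14.

14 < s < 502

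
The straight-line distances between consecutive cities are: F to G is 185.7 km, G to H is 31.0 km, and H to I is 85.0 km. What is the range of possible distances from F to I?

69.7 ≤ FI ≤ 301.7 km

The maximum is all hops collinear in one direction: 185.7 + 31.0 + 85.0 = 301.7.
The longest hop is 185.7; the others sum to 116.0. Folding the others back against it leaves at least 185.7 − 116.0 = 69.7.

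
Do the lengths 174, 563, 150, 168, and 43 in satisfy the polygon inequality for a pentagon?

For a pentagon, each side must be shorter than the sum of the others.
Here the longest side is 563, but the remaining 4 sides sum to only 535.

No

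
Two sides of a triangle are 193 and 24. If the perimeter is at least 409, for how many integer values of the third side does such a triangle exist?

25

Triangle inequality: 169 < x < 217. Perimeter ≥ 409 gives x ≥ 409 − 193 − 24 = 192.
So 192 ≤ x < 217; integers 192 through 216: 25 values.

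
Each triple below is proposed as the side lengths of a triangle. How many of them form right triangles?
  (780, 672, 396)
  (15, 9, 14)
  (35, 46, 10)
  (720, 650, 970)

2

(780,672,396): 396²+672² = 608400 = 780² → right
(15,9,14): 9²+14² = 277 > 225 = 15² → acute
(35,46,10): 10+35 ≤ 46, not a triangle
(720,650,970): 650²+720² = 940900 = 970² → right
2 of the 4 are right.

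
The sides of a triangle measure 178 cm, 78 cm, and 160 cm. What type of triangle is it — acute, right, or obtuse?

right

Compare the square of the longest side to the sum of squares of the other two: 78² + 160² = 31684 = 178².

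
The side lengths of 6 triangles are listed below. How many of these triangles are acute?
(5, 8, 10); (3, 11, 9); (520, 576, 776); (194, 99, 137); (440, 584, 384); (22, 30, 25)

1

(5,8,10): 5²+8² = 89 < 100 = 10² → obtuse
(3,11,9): 3²+9² = 90 < 121 = 11² → obtuse
(520,576,776): 520²+576² = 602176 = 776² → right
(194,99,137): 99²+137² = 28570 < 37636 = 194² → obtuse
(440,584,384): 384²+440² = 341056 = 584² → right
(22,30,25): 22²+25² = 1109 > 900 = 30² → acute
1 of the 6 is acute.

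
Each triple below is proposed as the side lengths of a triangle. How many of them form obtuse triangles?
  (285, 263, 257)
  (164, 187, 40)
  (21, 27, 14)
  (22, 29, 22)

(285,263,257): 257²+263² = 135218 > 81225 = 285² → acute
(164,187,40): 40²+164² = 28496 < 34969 = 187² → obtuse
(21,27,14): 14²+21² = 637 < 729 = 27² → obtuse
(22,29,22): 22²+22² = 968 > 841 = 29² → acute
2 of the 4 are obtuse.

2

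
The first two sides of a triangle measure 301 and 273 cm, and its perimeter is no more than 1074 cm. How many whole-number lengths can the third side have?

472

Triangle inequality: 28 < x < 574. Perimeter ≤ 1074 gives x ≤ 1074 − 301 − 273 = 500.
So 28 < x ≤ 500; integers 29 through 500: 472 values.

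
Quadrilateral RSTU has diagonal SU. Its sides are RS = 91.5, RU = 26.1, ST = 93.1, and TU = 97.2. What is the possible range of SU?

From triangle RSU: |91.5 − 26.1| < SU < 91.5 + 26.1, i.e. 65.4 < SU < 117.6.
From triangle TSU: 4.1 < SU < 190.3.
Both must hold, so SU lies in the intersection.

65.4 < SU < 117.6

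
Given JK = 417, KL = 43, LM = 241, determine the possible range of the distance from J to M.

The maximum is all hops collinear in one direction: 417 + 43 + 241 = 701.
The longest hop is 417; the others sum to 284. Folding the others back against it leaves at least 417 − 284 = 133.

133 ≤ JM ≤ 701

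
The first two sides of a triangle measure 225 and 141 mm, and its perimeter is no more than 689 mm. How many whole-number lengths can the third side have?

Triangle inequality: 84 < x < 366. Perimeter ≤ 689 gives x ≤ 689 − 225 − 141 = 323.
So 84 < x ≤ 323; integers 85 through 323: 239 values.

239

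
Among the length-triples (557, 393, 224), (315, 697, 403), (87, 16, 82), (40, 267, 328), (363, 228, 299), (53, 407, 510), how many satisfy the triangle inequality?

4

(224,393,557): 224+393 > 557 → valid
(315,403,697): 315+403 > 697 → valid
(16,82,87): 16+82 > 87 → valid
(40,267,328): 40+267 ≤ 328 → not valid
(228,299,363): 228+299 > 363 → valid
(53,407,510): 53+407 ≤ 510 → not valid
4 of the 6 triples form a triangle.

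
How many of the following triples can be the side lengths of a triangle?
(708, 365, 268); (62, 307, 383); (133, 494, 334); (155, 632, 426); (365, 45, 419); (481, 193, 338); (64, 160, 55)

1

(268,365,708): 268+365 ≤ 708 → not valid
(62,307,383): 62+307 ≤ 383 → not valid
(133,334,494): 133+334 ≤ 494 → not valid
(155,426,632): 155+426 ≤ 632 → not valid
(45,365,419): 45+365 ≤ 419 → not valid
(193,338,481): 193+338 > 481 → valid
(55,64,160): 55+64 ≤ 160 → not valid
1 of the 7 triples forms a triangle.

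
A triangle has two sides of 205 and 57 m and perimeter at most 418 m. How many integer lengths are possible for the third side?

8

Triangle inequality: 148 < x < 262. Perimeter ≤ 418 gives x ≤ 418 − 205 − 57 = 156.
So 148 < x ≤ 156; integers 149 through 156: 8 values.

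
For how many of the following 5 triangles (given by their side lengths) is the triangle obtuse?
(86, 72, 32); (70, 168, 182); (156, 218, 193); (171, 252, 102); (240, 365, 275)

2

(86,72,32): 32²+72² = 6208 < 7396 = 86² → obtuse
(70,168,182): 70²+168² = 33124 = 182² → right
(156,218,193): 156²+193² = 61585 > 47524 = 218² → acute
(171,252,102): 102²+171² = 39645 < 63504 = 252² → obtuse
(240,365,275): 240²+275² = 133225 = 365² → right
2 of the 5 are obtuse.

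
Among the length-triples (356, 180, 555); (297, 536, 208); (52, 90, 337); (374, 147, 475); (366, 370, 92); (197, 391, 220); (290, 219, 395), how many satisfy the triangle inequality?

(180,356,555): 180+356 ≤ 555 → not valid
(208,297,536): 208+297 ≤ 536 → not valid
(52,90,337): 52+90 ≤ 337 → not valid
(147,374,475): 147+374 > 475 → valid
(92,366,370): 92+366 > 370 → valid
(197,220,391): 197+220 > 391 → valid
(219,290,395): 219+290 > 395 → valid
4 of the 7 triples form a triangle.

4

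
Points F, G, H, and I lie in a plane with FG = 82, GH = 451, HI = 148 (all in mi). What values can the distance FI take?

The maximum is all hops collinear in one direction: 82 + 451 + 148 = 681.
The longest hop is 451; the others sum to 230. Folding the others back against it leaves at least 451 − 230 = 221.

221 ≤ FI ≤ 681 mi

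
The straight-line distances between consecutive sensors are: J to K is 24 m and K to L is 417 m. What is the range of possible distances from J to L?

By the triangle inequality, |24 − 417| ≤ JL ≤ 24 + 417.

393 ≤ JL ≤ 441 m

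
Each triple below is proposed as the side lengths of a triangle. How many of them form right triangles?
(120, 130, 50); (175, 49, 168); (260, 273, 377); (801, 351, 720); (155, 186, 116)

4

(120,130,50): 50²+120² = 16900 = 130² → right
(175,49,168): 49²+168² = 30625 = 175² → right
(260,273,377): 260²+273² = 142129 = 377² → right
(801,351,720): 351²+720² = 641601 = 801² → right
(155,186,116): 116²+155² = 37481 > 34596 = 186² → acute
4 of the 5 are right.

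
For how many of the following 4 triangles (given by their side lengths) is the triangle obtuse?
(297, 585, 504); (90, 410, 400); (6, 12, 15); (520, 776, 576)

1

(297,585,504): 297²+504² = 342225 = 585² → right
(90,410,400): 90²+400² = 168100 = 410² → right
(6,12,15): 6²+12² = 180 < 225 = 15² → obtuse
(520,776,576): 520²+576² = 602176 = 776² → right
1 of the 4 is obtuse.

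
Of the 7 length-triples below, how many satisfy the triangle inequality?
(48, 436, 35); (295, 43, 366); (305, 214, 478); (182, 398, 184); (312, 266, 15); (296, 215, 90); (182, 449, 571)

3

(35,48,436): 35+48 ≤ 436 → not valid
(43,295,366): 43+295 ≤ 366 → not valid
(214,305,478): 214+305 > 478 → valid
(182,184,398): 182+184 ≤ 398 → not valid
(15,266,312): 15+266 ≤ 312 → not valid
(90,215,296): 90+215 > 296 → valid
(182,449,571): 182+449 > 571 → valid
3 of the 7 triples form a triangle.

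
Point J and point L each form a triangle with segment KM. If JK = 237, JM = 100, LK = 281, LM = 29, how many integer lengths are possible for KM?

From triangle JKM: 137 < KM < 337.
From triangle LKM: 252 < KM < 310.
Intersection: 252 < KM < 310, so integers 253 through 309: 57 values.

57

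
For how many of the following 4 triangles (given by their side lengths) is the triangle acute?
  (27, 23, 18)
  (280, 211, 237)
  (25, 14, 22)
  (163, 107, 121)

(27,23,18): 18²+23² = 853 > 729 = 27² → acute
(280,211,237): 211²+237² = 100690 > 78400 = 280² → acute
(25,14,22): 14²+22² = 680 > 625 = 25² → acute
(163,107,121): 107²+121² = 26090 < 26569 = 163² → obtuse
3 of the 4 are acute.

3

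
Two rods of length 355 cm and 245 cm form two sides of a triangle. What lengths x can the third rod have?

110 < x < 600 (cm)

By the triangle inequality, x must be less than 355 + 245 = 600 and greater than |355 − 245| = 110.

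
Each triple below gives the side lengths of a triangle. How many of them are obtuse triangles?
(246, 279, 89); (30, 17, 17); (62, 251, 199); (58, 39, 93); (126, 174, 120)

(246,279,89): 89²+246² = 68437 < 77841 = 279² → obtuse
(30,17,17): 17²+17² = 578 < 900 = 30² → obtuse
(62,251,199): 62²+199² = 43445 < 63001 = 251² → obtuse
(58,39,93): 39²+58² = 4885 < 8649 = 93² → obtuse
(126,174,120): 120²+126² = 30276 = 174² → right
4 of the 5 are obtuse.

4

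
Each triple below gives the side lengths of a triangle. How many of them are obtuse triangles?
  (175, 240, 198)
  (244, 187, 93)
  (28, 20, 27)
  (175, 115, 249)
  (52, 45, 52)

2

(175,240,198): 175²+198² = 69829 > 57600 = 240² → acute
(244,187,93): 93²+187² = 43618 < 59536 = 244² → obtuse
(28,20,27): 20²+27² = 1129 > 784 = 28² → acute
(175,115,249): 115²+175² = 43850 < 62001 = 249² → obtuse
(52,45,52): 45²+52² = 4729 > 2704 = 52² → acute
2 of the 5 are obtuse.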